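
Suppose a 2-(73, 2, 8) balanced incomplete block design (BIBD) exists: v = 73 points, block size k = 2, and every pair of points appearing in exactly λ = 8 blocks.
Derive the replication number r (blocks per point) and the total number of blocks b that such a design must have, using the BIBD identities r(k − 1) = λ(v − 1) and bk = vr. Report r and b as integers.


Any 2-(v, k, λ) BIBD satisfies two necessary conditions:
  (i)  Each point sits in r blocks, and counting incidences through any fixed point gives r(k − 1) = λ(v − 1), so r = λ(v − 1)/(k − 1).
  (ii) Total incidences bk = vr, so b = vr/k.
Step 1: r = λ(v − 1)/(k − 1) = 8·(73 − 1)/(2 − 1) = 8·72/1 = 576/1 = 576.
Step 2: b = vr/k = 73·576/2 = 42048/2 = 21024.
Check integrality: r = 576 ∈ Z ✓, b = 21024 ∈ Z ✓.
(These identities are necessary conditions: they determine r and b for any design with these parameters, but do not by themselves prove that one exists.)

r = 576, b = 21024.


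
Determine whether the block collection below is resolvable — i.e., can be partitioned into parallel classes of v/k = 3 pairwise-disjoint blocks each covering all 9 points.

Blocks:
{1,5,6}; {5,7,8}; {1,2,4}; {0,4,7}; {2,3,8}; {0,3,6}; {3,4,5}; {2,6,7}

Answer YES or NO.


v = 9, block size k = 3, number of blocks = 8.
For resolvability, blocks must partition into parallel classes of size v/k = 3.
Total blocks must therefore be a multiple of 3: 8 = 3·2 + 2 ⇒ not divisible ✗.
Resolvable? NO.

NO


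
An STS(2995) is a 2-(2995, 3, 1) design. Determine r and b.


An STS(v) is a 2-(v, 3, 1) BIBD: block size k = 3, λ = 1.
Replication: r(k − 1) = λ(v − 1) ⇒ r·2 = 2995 − 1 = 2994 ⇒ r = 1497.
Block count: b = v(v − 1)/6 = 2995·2994/6 = 8967030/6 = 1494505.

r = 1497, b = 1494505.


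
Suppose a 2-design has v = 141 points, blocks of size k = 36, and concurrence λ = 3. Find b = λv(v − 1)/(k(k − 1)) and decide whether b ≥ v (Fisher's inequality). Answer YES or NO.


b = λv(v − 1)/(k(k − 1)) = 3·141·140/(36·35) = 59220/1260 = 47.
Compare with v = 141: b < v, so Fisher's inequality fails.

NO


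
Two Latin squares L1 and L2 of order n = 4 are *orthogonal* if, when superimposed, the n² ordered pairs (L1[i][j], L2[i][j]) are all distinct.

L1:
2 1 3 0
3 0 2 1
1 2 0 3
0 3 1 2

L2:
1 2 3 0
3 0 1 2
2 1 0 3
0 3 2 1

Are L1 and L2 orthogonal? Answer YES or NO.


Form the n² = 16 superimposed pairs (L1[i][j], L2[i][j]), row by row (rows and columns indexed from 0):
row 0: (2,1) (1,2) (3,3) (0,0)
row 1: (3,3) (0,0) (2,1) (1,2)
row 2: (1,2) (2,1) (0,0) (3,3)
row 3: (0,0) (3,3) (1,2) (2,1)
Orthogonality requires all 16 pairs distinct.
But the pair (3,3) repeats: cell (0,2) has L1 = 3, L2 = 3, and cell (1,0) has L1 = 3, L2 = 3.
A repeated pair means some other pair never occurs (only 4 distinct pairs out of 16), so the squares are not orthogonal.
Conclusion: NO.

NO


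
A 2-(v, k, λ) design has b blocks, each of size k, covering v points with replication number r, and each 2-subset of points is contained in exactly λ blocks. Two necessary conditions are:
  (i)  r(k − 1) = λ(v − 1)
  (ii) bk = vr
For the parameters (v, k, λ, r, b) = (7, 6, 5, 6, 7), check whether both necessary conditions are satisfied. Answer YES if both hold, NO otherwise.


Condition (i): r(k − 1) = 6·5 = 30; λ(v − 1) = 5·6 = 30. Match? YES.
Condition (ii): bk = 7·6 = 42; vr = 7·6 = 42. Match? YES.
Both conditions hold? YES.

YES


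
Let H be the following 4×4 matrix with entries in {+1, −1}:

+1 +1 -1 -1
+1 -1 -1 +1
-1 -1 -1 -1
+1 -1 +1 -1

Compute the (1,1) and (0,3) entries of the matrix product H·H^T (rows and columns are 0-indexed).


Row 0 of H: [1, 1, -1, -1].
Row 1 of H: [1, -1, -1, 1].
Row 3 of H: [1, -1, 1, -1].
(H·H^T)[1][1] = Σ_j H[1][j]·H[1][j] = (1)² + (-1)² + (-1)² + (1)² = 1 + 1 + 1 + 1 = 4.
(H·H^T)[0][3] = Σ_j H[0][j]·H[3][j] = (1)·(1) + (1)·(-1) + (-1)·(1) + (-1)·(-1) = 1 + -1 + -1 + 1 = 0.
So rows 0 and 3 are orthogonal; the diagonal entry equals n = 4.

(1,1) entry = 4; (0,3) entry = 0.


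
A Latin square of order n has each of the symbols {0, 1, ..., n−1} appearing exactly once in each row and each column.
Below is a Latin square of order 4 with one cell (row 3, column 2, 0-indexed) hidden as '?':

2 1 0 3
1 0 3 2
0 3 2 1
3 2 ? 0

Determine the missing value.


Row 3 contains symbols [0, 2, 3] — missing [1].
Column 2 contains symbols [0, 2, 3] — missing [1].
The missing symbol must appear in both missing sets; intersection = [1].
Therefore the hidden value is 1.

Missing value = 1.


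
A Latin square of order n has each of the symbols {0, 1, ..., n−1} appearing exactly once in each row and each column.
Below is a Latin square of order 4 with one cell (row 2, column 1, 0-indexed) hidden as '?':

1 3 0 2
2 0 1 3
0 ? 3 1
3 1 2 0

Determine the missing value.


Row 2 contains symbols [0, 1, 3] — missing [2].
Column 1 contains symbols [0, 1, 3] — missing [2].
The missing symbol must appear in both missing sets; intersection = [2].
Therefore the hidden value is 2.

Missing value = 2.


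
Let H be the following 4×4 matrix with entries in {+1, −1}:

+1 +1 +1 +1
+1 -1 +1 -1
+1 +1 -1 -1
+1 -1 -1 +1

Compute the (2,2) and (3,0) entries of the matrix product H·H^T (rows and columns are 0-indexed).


Row 0 of H: [1, 1, 1, 1].
Row 2 of H: [1, 1, -1, -1].
Row 3 of H: [1, -1, -1, 1].
(H·H^T)[2][2] = Σ_j H[2][j]·H[2][j] = (1)² + (1)² + (-1)² + (-1)² = 1 + 1 + 1 + 1 = 4.
(H·H^T)[3][0] = Σ_j H[3][j]·H[0][j] = (1)·(1) + (-1)·(1) + (-1)·(1) + (1)·(1) = 1 + -1 + -1 + 1 = 0.
So rows 3 and 0 are orthogonal; the diagonal entry equals n = 4.

(2,2) entry = 4; (3,0) entry = 0.


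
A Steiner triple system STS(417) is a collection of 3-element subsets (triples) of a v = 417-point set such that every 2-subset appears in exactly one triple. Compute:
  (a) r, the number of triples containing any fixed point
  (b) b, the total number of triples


An STS(v) is a 2-(v, 3, 1) BIBD: block size k = 3, λ = 1.
Replication: r(k − 1) = λ(v − 1) ⇒ r·2 = 417 − 1 = 416 ⇒ r = 208.
Block count: b = v(v − 1)/6 = 417·416/6 = 173472/6 = 28912.
(Check via bk = vr: 28912·3 = 86736 = 417·208 = 86736 ✓.)

r = 208, b = 28912.


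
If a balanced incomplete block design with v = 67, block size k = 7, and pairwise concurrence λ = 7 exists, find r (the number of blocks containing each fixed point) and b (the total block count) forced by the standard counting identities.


Any 2-(v, k, λ) BIBD satisfies two necessary conditions:
  (i)  Each point sits in r blocks, and counting incidences through any fixed point gives r(k − 1) = λ(v − 1), so r = λ(v − 1)/(k − 1).
  (ii) Total incidences bk = vr, so b = vr/k.
Step 1: r = λ(v − 1)/(k − 1) = 7·(67 − 1)/(7 − 1) = 7·66/6 = 462/6 = 77.
Step 2: b = vr/k = 67·77/7 = 5159/7 = 737.
Check integrality: r = 77 ∈ Z ✓, b = 737 ∈ Z ✓.
(These identities are necessary conditions: they determine r and b for any design with these parameters, but do not by themselves prove that one exists.)

r = 77, b = 737.


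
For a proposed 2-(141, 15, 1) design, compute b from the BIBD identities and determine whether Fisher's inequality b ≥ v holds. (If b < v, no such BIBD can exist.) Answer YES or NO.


r = λ(v − 1)/(k − 1) = 1·140/14 = 10.
b = vr/k = 141·10/15 = 94.
Fisher's inequality: b ≥ v ⇔ 94 ≥ 141? NO.

NO


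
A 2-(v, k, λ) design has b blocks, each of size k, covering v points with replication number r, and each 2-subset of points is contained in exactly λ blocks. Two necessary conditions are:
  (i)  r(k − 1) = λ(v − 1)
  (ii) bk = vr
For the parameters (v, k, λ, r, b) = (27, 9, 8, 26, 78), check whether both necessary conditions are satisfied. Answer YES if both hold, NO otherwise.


Condition (i): r(k − 1) = 26·8 = 208; λ(v − 1) = 8·26 = 208. Match? YES.
Condition (ii): bk = 78·9 = 702; vr = 27·26 = 702. Match? YES.
Both conditions hold? YES.

YES


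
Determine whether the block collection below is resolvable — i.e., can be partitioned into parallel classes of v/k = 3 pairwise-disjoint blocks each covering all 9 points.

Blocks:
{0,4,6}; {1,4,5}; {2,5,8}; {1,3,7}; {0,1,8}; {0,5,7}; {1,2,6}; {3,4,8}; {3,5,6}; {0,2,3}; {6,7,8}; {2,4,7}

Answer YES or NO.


v = 9, block size k = 3, number of blocks = 12.
For resolvability, blocks must partition into parallel classes of size v/k = 3.
Total blocks must therefore be a multiple of 3: 12 = 3·4 + 0 ⇒ divisible ✓.
Greedy packing gives 4 candidate class(es). Each should be a full parallel class (size 3, covers all 9 points).
  Class 1 (3 blocks): {0,4,6}; {2,5,8}; {1,3,7}. Points covered: [0, 1, 2, 3, 4, 5, 6, 7, 8].
  Class 2 (3 blocks): {1,4,5}; {0,2,3}; {6,7,8}. Points covered: [0, 1, 2, 3, 4, 5, 6, 7, 8].
  Class 3 (3 blocks): {0,1,8}; {3,5,6}; {2,4,7}. Points covered: [0, 1, 2, 3, 4, 5, 6, 7, 8].
  Class 4 (3 blocks): {0,5,7}; {1,2,6}; {3,4,8}. Points covered: [0, 1, 2, 3, 4, 5, 6, 7, 8].
All classes full (size 3)? YES. All classes cover every point? YES.
Resolvable? YES.

YES


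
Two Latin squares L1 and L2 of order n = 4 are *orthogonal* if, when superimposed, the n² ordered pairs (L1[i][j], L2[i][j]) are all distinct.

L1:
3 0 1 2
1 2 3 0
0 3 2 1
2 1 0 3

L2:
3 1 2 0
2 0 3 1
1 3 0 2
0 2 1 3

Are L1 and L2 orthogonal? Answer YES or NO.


Form the n² = 16 superimposed pairs (L1[i][j], L2[i][j]), row by row (rows and columns indexed from 0):
row 0: (3,3) (0,1) (1,2) (2,0)
row 1: (1,2) (2,0) (3,3) (0,1)
row 2: (0,1) (3,3) (2,0) (1,2)
row 3: (2,0) (1,2) (0,1) (3,3)
Orthogonality requires all 16 pairs distinct.
But the pair (1,2) repeats: cell (0,2) has L1 = 1, L2 = 2, and cell (1,0) has L1 = 1, L2 = 2.
A repeated pair means some other pair never occurs (only 4 distinct pairs out of 16), so the squares are not orthogonal.
Conclusion: NO.

NO


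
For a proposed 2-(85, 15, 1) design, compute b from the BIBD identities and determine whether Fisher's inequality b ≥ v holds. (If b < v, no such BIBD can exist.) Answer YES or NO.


b = λv(v − 1)/(k(k − 1)) = 1·85·84/(15·14) = 7140/210 = 34.
Compare with v = 85: b < v, so Fisher's inequality fails.

NO


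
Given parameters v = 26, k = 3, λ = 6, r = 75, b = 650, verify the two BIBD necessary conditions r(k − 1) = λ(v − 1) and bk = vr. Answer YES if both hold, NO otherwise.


Condition (i): r(k − 1) = 75·2 = 150; λ(v − 1) = 6·25 = 150. Match? YES.
Condition (ii): bk = 650·3 = 1950; vr = 26·75 = 1950. Match? YES.
Both conditions hold? YES.

YES


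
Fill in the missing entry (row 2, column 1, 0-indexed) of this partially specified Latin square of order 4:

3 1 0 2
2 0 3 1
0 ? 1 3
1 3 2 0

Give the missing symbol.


Row 2 contains symbols [0, 1, 3] — missing [2].
Column 1 contains symbols [0, 1, 3] — missing [2].
The missing symbol must appear in both missing sets; intersection = [2].
Therefore the hidden value is 2.

Missing value = 2.


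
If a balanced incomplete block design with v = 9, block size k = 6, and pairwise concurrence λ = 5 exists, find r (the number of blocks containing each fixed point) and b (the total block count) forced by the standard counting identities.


Any 2-(v, k, λ) BIBD satisfies two necessary conditions:
  (i)  Each point sits in r blocks, and counting incidences through any fixed point gives r(k − 1) = λ(v − 1), so r = λ(v − 1)/(k − 1).
  (ii) Total incidences bk = vr, so b = vr/k.
Step 1: r = λ(v − 1)/(k − 1) = 5·(9 − 1)/(6 − 1) = 5·8/5 = 40/5 = 8.
Step 2: b = vr/k = 9·8/6 = 72/6 = 12.
Check integrality: r = 8 ∈ Z ✓, b = 12 ∈ Z ✓.
(These identities are necessary conditions: they determine r and b for any design with these parameters, but do not by themselves prove that one exists.)

r = 8, b = 12.


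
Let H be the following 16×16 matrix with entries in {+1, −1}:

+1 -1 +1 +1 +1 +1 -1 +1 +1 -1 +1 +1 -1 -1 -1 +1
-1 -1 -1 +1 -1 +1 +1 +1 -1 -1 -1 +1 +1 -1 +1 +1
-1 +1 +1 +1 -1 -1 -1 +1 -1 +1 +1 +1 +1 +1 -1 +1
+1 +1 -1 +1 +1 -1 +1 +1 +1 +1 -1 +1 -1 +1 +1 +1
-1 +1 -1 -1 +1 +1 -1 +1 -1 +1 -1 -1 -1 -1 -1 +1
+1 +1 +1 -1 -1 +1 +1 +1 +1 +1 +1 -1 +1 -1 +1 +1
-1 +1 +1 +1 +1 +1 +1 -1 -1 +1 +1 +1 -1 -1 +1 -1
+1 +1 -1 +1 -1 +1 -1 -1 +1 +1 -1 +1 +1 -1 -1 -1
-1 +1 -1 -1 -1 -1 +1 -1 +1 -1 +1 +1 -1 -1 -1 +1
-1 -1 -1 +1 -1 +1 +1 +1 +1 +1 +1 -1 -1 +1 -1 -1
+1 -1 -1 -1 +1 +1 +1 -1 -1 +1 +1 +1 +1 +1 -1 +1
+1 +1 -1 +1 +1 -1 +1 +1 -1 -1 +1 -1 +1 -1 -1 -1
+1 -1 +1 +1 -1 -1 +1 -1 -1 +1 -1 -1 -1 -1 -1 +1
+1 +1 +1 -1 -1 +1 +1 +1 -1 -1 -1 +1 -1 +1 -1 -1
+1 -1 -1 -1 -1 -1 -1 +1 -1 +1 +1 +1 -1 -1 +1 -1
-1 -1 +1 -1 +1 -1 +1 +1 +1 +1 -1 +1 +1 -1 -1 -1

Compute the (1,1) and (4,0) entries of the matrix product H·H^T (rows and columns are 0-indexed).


Row 0 of H: [1, -1, 1, 1, 1, 1, -1, 1, 1, -1, 1, 1, -1, -1, -1, 1].
Row 1 of H: [-1, -1, -1, 1, -1, 1, 1, 1, -1, -1, -1, 1, 1, -1, 1, 1].
Row 4 of H: [-1, 1, -1, -1, 1, 1, -1, 1, -1, 1, -1, -1, -1, -1, -1, 1].
(H·H^T)[1][1] = Σ_j H[1][j]·H[1][j] = (-1)² + (-1)² + (-1)² + (1)² + (-1)² + (1)² + (1)² + (1)² + (-1)² + (-1)² + (-1)² + (1)² + (1)² + (-1)² + (1)² + (1)² = 1 + 1 + 1 + 1 + 1 + 1 + 1 + 1 + 1 + 1 + 1 + 1 + 1 + 1 + 1 + 1 = 16.
(H·H^T)[4][0] = Σ_j H[4][j]·H[0][j] = (-1)·(1) + (1)·(-1) + (-1)·(1) + (-1)·(1) + (1)·(1) + (1)·(1) + (-1)·(-1) + (1)·(1) + (-1)·(1) + (1)·(-1) + (-1)·(1) + (-1)·(1) + (-1)·(-1) + (-1)·(-1) + (-1)·(-1) + (1)·(1) = -1 + -1 + -1 + -1 + 1 + 1 + 1 + 1 + -1 + -1 + -1 + -1 + 1 + 1 + 1 + 1 = 0.
So rows 4 and 0 are orthogonal; the diagonal entry equals n = 16.

(1,1) entry = 16; (4,0) entry = 0.


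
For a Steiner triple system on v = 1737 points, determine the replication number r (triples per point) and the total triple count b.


An STS(v) is a 2-(v, 3, 1) BIBD: block size k = 3, λ = 1.
Replication: r(k − 1) = λ(v − 1) ⇒ r·2 = 1737 − 1 = 1736 ⇒ r = 868.
Block count: b = v(v − 1)/6 = 1737·1736/6 = 3015432/6 = 502572.
(Check via bk = vr: 502572·3 = 1507716 = 1737·868 = 1507716 ✓.)

r = 868, b = 502572.


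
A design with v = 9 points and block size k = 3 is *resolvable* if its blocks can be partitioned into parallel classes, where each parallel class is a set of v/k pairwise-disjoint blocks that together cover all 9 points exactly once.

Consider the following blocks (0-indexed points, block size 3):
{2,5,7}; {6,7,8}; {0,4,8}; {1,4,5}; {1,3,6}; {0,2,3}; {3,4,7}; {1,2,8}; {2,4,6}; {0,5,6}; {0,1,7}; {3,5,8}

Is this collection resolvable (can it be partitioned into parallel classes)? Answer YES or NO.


v = 9, block size k = 3, number of blocks = 12.
For resolvability, blocks must partition into parallel classes of size v/k = 3.
Total blocks must therefore be a multiple of 3: 12 = 3·4 + 0 ⇒ divisible ✓.
Greedy packing gives 4 candidate class(es). Each should be a full parallel class (size 3, covers all 9 points).
  Class 1 (3 blocks): {2,5,7}; {0,4,8}; {1,3,6}. Points covered: [0, 1, 2, 3, 4, 5, 6, 7, 8].
  Class 2 (3 blocks): {6,7,8}; {1,4,5}; {0,2,3}. Points covered: [0, 1, 2, 3, 4, 5, 6, 7, 8].
  Class 3 (3 blocks): {3,4,7}; {1,2,8}; {0,5,6}. Points covered: [0, 1, 2, 3, 4, 5, 6, 7, 8].
  Class 4 (3 blocks): {2,4,6}; {0,1,7}; {3,5,8}. Points covered: [0, 1, 2, 3, 4, 5, 6, 7, 8].
All classes full (size 3)? YES. All classes cover every point? YES.
Resolvable? YES.

YES


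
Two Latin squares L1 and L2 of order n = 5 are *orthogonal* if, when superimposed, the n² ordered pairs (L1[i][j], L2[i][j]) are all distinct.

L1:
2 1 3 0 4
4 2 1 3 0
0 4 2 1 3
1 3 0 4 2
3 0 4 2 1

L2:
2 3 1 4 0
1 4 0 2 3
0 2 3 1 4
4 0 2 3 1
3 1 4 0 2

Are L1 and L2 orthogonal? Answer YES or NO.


Form the n² = 25 superimposed pairs (L1[i][j], L2[i][j]), row by row (rows and columns indexed from 0):
row 0: (2,2) (1,3) (3,1) (0,4) (4,0)
row 1: (4,1) (2,4) (1,0) (3,2) (0,3)
row 2: (0,0) (4,2) (2,3) (1,1) (3,4)
row 3: (1,4) (3,0) (0,2) (4,3) (2,1)
row 4: (3,3) (0,1) (4,4) (2,0) (1,2)
Orthogonality requires all 25 pairs distinct.
Check by first coordinate: for each symbol s of L1, list the L2 entries in the n cells where L1 = s; they must all differ.
  L1 = 0: L2 entries (in reading order) 4, 3, 0, 2, 1 — all 5 distinct ✓
  L1 = 1: L2 entries (in reading order) 3, 0, 1, 4, 2 — all 5 distinct ✓
  L1 = 2: L2 entries (in reading order) 2, 4, 3, 1, 0 — all 5 distinct ✓
  L1 = 3: L2 entries (in reading order) 1, 2, 4, 0, 3 — all 5 distinct ✓
  L1 = 4: L2 entries (in reading order) 0, 1, 2, 3, 4 — all 5 distinct ✓
Every symbol of L1 meets every symbol of L2 exactly once, so all 25 pairs are distinct (25 of 25).
Conclusion: YES.

YES


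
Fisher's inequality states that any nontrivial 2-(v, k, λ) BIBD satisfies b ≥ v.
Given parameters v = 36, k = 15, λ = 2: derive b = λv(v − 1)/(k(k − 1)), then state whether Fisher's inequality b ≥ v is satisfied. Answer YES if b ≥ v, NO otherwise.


r = λ(v − 1)/(k − 1) = 2·35/14 = 5.
b = vr/k = 36·5/15 = 12.
Fisher's inequality: b ≥ v ⇔ 12 ≥ 36? NO.

NO


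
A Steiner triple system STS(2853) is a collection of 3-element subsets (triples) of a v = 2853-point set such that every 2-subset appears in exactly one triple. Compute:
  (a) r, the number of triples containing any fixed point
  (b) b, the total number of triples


An STS(v) is a 2-(v, 3, 1) BIBD: block size k = 3, λ = 1.
Replication: r(k − 1) = λ(v − 1) ⇒ r·2 = 2853 − 1 = 2852 ⇒ r = 1426.
Block count: b = v(v − 1)/6 = 2853·2852/6 = 8136756/6 = 1356126.
(Check via bk = vr: 1356126·3 = 4068378 = 2853·1426 = 4068378 ✓.)

r = 1426, b = 1356126.


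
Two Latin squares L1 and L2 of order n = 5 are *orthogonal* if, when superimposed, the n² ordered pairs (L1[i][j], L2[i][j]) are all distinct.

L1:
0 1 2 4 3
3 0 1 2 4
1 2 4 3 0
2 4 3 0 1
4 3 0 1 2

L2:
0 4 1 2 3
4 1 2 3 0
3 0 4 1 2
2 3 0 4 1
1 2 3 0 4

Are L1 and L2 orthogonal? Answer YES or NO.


Form the n² = 25 superimposed pairs (L1[i][j], L2[i][j]), row by row (rows and columns indexed from 0):
row 0: (0,0) (1,4) (2,1) (4,2) (3,3)
row 1: (3,4) (0,1) (1,2) (2,3) (4,0)
row 2: (1,3) (2,0) (4,4) (3,1) (0,2)
row 3: (2,2) (4,3) (3,0) (0,4) (1,1)
row 4: (4,1) (3,2) (0,3) (1,0) (2,4)
Orthogonality requires all 25 pairs distinct.
Check by first coordinate: for each symbol s of L1, list the L2 entries in the n cells where L1 = s; they must all differ.
  L1 = 0: L2 entries (in reading order) 0, 1, 2, 4, 3 — all 5 distinct ✓
  L1 = 1: L2 entries (in reading order) 4, 2, 3, 1, 0 — all 5 distinct ✓
  L1 = 2: L2 entries (in reading order) 1, 3, 0, 2, 4 — all 5 distinct ✓
  L1 = 3: L2 entries (in reading order) 3, 4, 1, 0, 2 — all 5 distinct ✓
  L1 = 4: L2 entries (in reading order) 2, 0, 4, 3, 1 — all 5 distinct ✓
Every symbol of L1 meets every symbol of L2 exactly once, so all 25 pairs are distinct (25 of 25).
Conclusion: YES.

YES


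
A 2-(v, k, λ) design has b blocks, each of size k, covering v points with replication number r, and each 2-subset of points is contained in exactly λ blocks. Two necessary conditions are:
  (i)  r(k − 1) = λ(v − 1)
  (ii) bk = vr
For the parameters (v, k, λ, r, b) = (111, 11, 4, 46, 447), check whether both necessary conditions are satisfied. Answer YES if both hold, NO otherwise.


Condition (i): r(k − 1) = 46·10 = 460; λ(v − 1) = 4·110 = 440. Match? NO.
Condition (ii): bk = 447·11 = 4917; vr = 111·46 = 5106. Match? NO.
Both conditions hold? NO.

NO


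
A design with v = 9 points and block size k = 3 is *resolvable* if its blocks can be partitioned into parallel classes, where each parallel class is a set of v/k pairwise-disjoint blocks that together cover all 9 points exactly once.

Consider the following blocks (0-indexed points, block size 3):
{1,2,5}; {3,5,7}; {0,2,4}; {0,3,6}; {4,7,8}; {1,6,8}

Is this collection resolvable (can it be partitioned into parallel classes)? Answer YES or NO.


v = 9, block size k = 3, number of blocks = 6.
For resolvability, blocks must partition into parallel classes of size v/k = 3.
Total blocks must therefore be a multiple of 3: 6 = 3·2 + 0 ⇒ divisible ✓.
Greedy packing gives 2 candidate class(es). Each should be a full parallel class (size 3, covers all 9 points).
  Class 1 (3 blocks): {1,2,5}; {0,3,6}; {4,7,8}. Points covered: [0, 1, 2, 3, 4, 5, 6, 7, 8].
  Class 2 (3 blocks): {3,5,7}; {0,2,4}; {1,6,8}. Points covered: [0, 1, 2, 3, 4, 5, 6, 7, 8].
All classes full (size 3)? YES. All classes cover every point? YES.
Resolvable? YES.

YES


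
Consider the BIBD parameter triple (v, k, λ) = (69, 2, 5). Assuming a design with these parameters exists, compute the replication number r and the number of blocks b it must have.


Any 2-(v, k, λ) BIBD satisfies two necessary conditions:
  (i)  Each point sits in r blocks, and counting incidences through any fixed point gives r(k − 1) = λ(v − 1), so r = λ(v − 1)/(k − 1).
  (ii) Total incidences bk = vr, so b = vr/k.
Step 1: r = λ(v − 1)/(k − 1) = 5·(69 − 1)/(2 − 1) = 5·68/1 = 340/1 = 340.
Step 2: b = vr/k = 69·340/2 = 23460/2 = 11730.
Check integrality: r = 340 ∈ Z ✓, b = 11730 ∈ Z ✓.
(These identities are necessary conditions: they determine r and b for any design with these parameters, but do not by themselves prove that one exists.)

r = 340, b = 11730.


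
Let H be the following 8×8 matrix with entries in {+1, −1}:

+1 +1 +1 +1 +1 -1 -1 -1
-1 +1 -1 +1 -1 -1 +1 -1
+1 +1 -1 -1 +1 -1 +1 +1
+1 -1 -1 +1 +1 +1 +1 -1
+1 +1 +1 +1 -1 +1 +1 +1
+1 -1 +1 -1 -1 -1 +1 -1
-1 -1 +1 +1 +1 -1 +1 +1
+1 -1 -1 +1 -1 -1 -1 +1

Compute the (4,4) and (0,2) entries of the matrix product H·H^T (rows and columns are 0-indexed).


Row 0 of H: [1, 1, 1, 1, 1, -1, -1, -1].
Row 2 of H: [1, 1, -1, -1, 1, -1, 1, 1].
Row 4 of H: [1, 1, 1, 1, -1, 1, 1, 1].
(H·H^T)[4][4] = Σ_j H[4][j]·H[4][j] = (1)² + (1)² + (1)² + (1)² + (-1)² + (1)² + (1)² + (1)² = 1 + 1 + 1 + 1 + 1 + 1 + 1 + 1 = 8.
(H·H^T)[0][2] = Σ_j H[0][j]·H[2][j] = (1)·(1) + (1)·(1) + (1)·(-1) + (1)·(-1) + (1)·(1) + (-1)·(-1) + (-1)·(1) + (-1)·(1) = 1 + 1 + -1 + -1 + 1 + 1 + -1 + -1 = 0.
So rows 0 and 2 are orthogonal; the diagonal entry equals n = 8.

(4,4) entry = 8; (0,2) entry = 0.


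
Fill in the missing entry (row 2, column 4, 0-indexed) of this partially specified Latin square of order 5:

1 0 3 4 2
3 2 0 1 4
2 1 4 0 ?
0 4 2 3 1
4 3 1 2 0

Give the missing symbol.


Row 2 contains symbols [0, 1, 2, 4] — missing [3].
Column 4 contains symbols [0, 1, 2, 4] — missing [3].
The missing symbol must appear in both missing sets; intersection = [3].
Therefore the hidden value is 3.

Missing value = 3.


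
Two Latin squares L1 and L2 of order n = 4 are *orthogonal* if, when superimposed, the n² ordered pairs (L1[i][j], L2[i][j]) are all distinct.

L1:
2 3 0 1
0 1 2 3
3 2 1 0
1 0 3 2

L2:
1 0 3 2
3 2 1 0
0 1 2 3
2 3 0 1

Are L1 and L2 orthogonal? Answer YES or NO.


Form the n² = 16 superimposed pairs (L1[i][j], L2[i][j]), row by row (rows and columns indexed from 0):
row 0: (2,1) (3,0) (0,3) (1,2)
row 1: (0,3) (1,2) (2,1) (3,0)
row 2: (3,0) (2,1) (1,2) (0,3)
row 3: (1,2) (0,3) (3,0) (2,1)
Orthogonality requires all 16 pairs distinct.
But the pair (0,3) repeats: cell (0,2) has L1 = 0, L2 = 3, and cell (1,0) has L1 = 0, L2 = 3.
A repeated pair means some other pair never occurs (only 4 distinct pairs out of 16), so the squares are not orthogonal.
Conclusion: NO.

NO


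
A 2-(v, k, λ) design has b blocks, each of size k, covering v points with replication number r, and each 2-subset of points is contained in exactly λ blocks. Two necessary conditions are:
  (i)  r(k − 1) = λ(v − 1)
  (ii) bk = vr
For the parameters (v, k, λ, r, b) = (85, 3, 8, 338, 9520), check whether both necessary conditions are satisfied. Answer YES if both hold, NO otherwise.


Condition (i): r(k − 1) = 338·2 = 676; λ(v − 1) = 8·84 = 672. Match? NO.
Condition (ii): bk = 9520·3 = 28560; vr = 85·338 = 28730. Match? NO.
Both conditions hold? NO.

NO


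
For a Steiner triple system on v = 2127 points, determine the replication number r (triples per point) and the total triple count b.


An STS(v) is a 2-(v, 3, 1) BIBD: block size k = 3, λ = 1.
Replication: r(k − 1) = λ(v − 1) ⇒ r·2 = 2127 − 1 = 2126 ⇒ r = 1063.
Block count: bk = vr ⇒ b·3 = 2127·1063 = 2261001 ⇒ b = 753667.

r = 1063, b = 753667.


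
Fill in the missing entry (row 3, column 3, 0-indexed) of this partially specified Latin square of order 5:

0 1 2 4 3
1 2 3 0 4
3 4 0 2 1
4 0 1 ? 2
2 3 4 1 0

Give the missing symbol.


Row 3 contains symbols [0, 1, 2, 4] — missing [3].
Column 3 contains symbols [0, 1, 2, 4] — missing [3].
The missing symbol must appear in both missing sets; intersection = [3].
Therefore the hidden value is 3.

Missing value = 3.


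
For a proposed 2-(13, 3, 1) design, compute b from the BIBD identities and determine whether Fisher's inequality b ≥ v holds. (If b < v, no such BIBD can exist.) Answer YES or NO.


r = λ(v − 1)/(k − 1) = 1·12/2 = 6.
b = vr/k = 13·6/3 = 26.
Fisher's inequality: b ≥ v ⇔ 26 ≥ 13? YES.

YES


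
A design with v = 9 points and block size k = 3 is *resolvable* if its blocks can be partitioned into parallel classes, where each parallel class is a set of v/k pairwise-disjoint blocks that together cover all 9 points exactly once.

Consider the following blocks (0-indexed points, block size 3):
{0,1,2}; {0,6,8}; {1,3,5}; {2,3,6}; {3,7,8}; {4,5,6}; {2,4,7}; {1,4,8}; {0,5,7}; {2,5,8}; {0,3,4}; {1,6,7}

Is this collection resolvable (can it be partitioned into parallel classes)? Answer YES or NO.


v = 9, block size k = 3, number of blocks = 12.
For resolvability, blocks must partition into parallel classes of size v/k = 3.
Total blocks must therefore be a multiple of 3: 12 = 3·4 + 0 ⇒ divisible ✓.
Greedy packing gives 4 candidate class(es). Each should be a full parallel class (size 3, covers all 9 points).
  Class 1 (3 blocks): {0,1,2}; {3,7,8}; {4,5,6}. Points covered: [0, 1, 2, 3, 4, 5, 6, 7, 8].
  Class 2 (3 blocks): {0,6,8}; {1,3,5}; {2,4,7}. Points covered: [0, 1, 2, 3, 4, 5, 6, 7, 8].
  Class 3 (3 blocks): {2,3,6}; {1,4,8}; {0,5,7}. Points covered: [0, 1, 2, 3, 4, 5, 6, 7, 8].
  Class 4 (3 blocks): {2,5,8}; {0,3,4}; {1,6,7}. Points covered: [0, 1, 2, 3, 4, 5, 6, 7, 8].
All classes full (size 3)? YES. All classes cover every point? YES.
Resolvable? YES.

YES


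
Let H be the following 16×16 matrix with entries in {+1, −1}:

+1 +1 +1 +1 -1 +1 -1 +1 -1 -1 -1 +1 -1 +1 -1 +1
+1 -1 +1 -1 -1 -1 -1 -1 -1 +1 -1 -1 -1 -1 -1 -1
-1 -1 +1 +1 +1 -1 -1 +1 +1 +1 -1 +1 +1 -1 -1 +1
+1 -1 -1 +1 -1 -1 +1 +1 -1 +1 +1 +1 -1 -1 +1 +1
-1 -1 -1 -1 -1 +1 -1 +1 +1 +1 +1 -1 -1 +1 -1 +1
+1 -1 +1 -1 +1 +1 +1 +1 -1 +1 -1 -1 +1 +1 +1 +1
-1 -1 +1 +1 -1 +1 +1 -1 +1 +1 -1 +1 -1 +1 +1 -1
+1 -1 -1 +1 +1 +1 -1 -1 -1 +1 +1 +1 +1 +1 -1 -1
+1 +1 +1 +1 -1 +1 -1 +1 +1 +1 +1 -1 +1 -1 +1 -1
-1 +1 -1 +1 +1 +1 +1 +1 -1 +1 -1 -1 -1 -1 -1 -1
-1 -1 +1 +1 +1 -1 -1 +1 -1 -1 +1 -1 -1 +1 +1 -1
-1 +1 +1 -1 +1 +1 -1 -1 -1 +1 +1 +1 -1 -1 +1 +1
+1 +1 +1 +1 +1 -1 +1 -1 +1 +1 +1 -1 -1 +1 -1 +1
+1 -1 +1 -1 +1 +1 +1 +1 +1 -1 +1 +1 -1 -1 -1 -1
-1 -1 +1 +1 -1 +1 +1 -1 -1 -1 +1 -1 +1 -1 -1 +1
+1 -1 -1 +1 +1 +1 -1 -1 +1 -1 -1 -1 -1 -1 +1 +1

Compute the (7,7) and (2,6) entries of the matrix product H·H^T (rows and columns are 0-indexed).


Row 2 of H: [-1, -1, 1, 1, 1, -1, -1, 1, 1, 1, -1, 1, 1, -1, -1, 1].
Row 6 of H: [-1, -1, 1, 1, -1, 1, 1, -1, 1, 1, -1, 1, -1, 1, 1, -1].
Row 7 of H: [1, -1, -1, 1, 1, 1, -1, -1, -1, 1, 1, 1, 1, 1, -1, -1].
(H·H^T)[7][7] = Σ_j H[7][j]·H[7][j] = (1)² + (-1)² + (-1)² + (1)² + (1)² + (1)² + (-1)² + (-1)² + (-1)² + (1)² + (1)² + (1)² + (1)² + (1)² + (-1)² + (-1)² = 1 + 1 + 1 + 1 + 1 + 1 + 1 + 1 + 1 + 1 + 1 + 1 + 1 + 1 + 1 + 1 = 16.
(H·H^T)[2][6] = Σ_j H[2][j]·H[6][j] = (-1)·(-1) + (-1)·(-1) + (1)·(1) + (1)·(1) + (1)·(-1) + (-1)·(1) + (-1)·(1) + (1)·(-1) + (1)·(1) + (1)·(1) + (-1)·(-1) + (1)·(1) + (1)·(-1) + (-1)·(1) + (-1)·(1) + (1)·(-1) = 1 + 1 + 1 + 1 + -1 + -1 + -1 + -1 + 1 + 1 + 1 + 1 + -1 + -1 + -1 + -1 = 0.
So rows 2 and 6 are orthogonal; the diagonal entry equals n = 16.

(7,7) entry = 16; (2,6) entry = 0.


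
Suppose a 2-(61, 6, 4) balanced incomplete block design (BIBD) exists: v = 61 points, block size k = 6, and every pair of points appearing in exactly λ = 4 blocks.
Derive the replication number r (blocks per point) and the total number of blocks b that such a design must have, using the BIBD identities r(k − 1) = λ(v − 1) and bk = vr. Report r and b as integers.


Any 2-(v, k, λ) BIBD satisfies two necessary conditions:
  (i)  Each point sits in r blocks, and counting incidences through any fixed point gives r(k − 1) = λ(v − 1), so r = λ(v − 1)/(k − 1).
  (ii) Total incidences bk = vr, so b = vr/k.
Step 1: r = λ(v − 1)/(k − 1) = 4·(61 − 1)/(6 − 1) = 4·60/5 = 240/5 = 48.
Step 2: b = vr/k = 61·48/6 = 2928/6 = 488.
Check integrality: r = 48 ∈ Z ✓, b = 488 ∈ Z ✓.
(These identities are necessary conditions: they determine r and b for any design with these parameters, but do not by themselves prove that one exists.)

r = 48, b = 488.


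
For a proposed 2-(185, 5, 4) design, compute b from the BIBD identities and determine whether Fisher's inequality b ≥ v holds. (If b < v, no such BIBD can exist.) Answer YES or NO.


r = λ(v − 1)/(k − 1) = 4·184/4 = 184.
b = vr/k = 185·184/5 = 6808.
Fisher's inequality: b ≥ v ⇔ 6808 ≥ 185? YES.

YES


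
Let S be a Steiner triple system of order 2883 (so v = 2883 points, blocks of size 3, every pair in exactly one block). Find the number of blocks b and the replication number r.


An STS(v) is a 2-(v, 3, 1) BIBD: block size k = 3, λ = 1.
Replication: r(k − 1) = λ(v − 1) ⇒ r·2 = 2883 − 1 = 2882 ⇒ r = 1441.
Block count: bk = vr ⇒ b·3 = 2883·1441 = 4154403 ⇒ b = 1384801.
(Check via b = v(v − 1)/6 = 2883·2882/6 = 8308806/6 = 1384801.)

r = 1441, b = 1384801.


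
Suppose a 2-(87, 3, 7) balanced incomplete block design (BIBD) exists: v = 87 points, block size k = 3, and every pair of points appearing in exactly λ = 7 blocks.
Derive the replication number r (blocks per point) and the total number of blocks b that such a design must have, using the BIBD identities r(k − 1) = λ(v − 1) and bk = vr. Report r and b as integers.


Any 2-(v, k, λ) BIBD satisfies two necessary conditions:
  (i)  Each point sits in r blocks, and counting incidences through any fixed point gives r(k − 1) = λ(v − 1), so r = λ(v − 1)/(k − 1).
  (ii) Total incidences bk = vr, so b = vr/k.
Step 1: r = λ(v − 1)/(k − 1) = 7·(87 − 1)/(3 − 1) = 7·86/2 = 602/2 = 301.
Step 2: b = vr/k = 87·301/3 = 26187/3 = 8729.
Check integrality: r = 301 ∈ Z ✓, b = 8729 ∈ Z ✓.
(These identities are necessary conditions: they determine r and b for any design with these parameters, but do not by themselves prove that one exists.)

r = 301, b = 8729.


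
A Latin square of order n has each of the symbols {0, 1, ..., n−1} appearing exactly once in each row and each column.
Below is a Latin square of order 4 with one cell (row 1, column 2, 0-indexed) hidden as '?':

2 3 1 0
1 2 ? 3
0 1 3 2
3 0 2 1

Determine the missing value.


Row 1 contains symbols [1, 2, 3] — missing [0].
Column 2 contains symbols [1, 2, 3] — missing [0].
The missing symbol must appear in both missing sets; intersection = [0].
Therefore the hidden value is 0.

Missing value = 0.


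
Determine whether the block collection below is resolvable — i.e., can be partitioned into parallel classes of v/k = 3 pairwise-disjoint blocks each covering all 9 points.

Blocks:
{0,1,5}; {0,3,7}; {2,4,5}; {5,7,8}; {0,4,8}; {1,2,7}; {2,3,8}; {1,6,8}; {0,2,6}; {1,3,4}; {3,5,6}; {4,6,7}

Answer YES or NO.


v = 9, block size k = 3, number of blocks = 12.
For resolvability, blocks must partition into parallel classes of size v/k = 3.
Total blocks must therefore be a multiple of 3: 12 = 3·4 + 0 ⇒ divisible ✓.
Greedy packing gives 4 candidate class(es). Each should be a full parallel class (size 3, covers all 9 points).
  Class 1 (3 blocks): {0,1,5}; {2,3,8}; {4,6,7}. Points covered: [0, 1, 2, 3, 4, 5, 6, 7, 8].
  Class 2 (3 blocks): {0,3,7}; {2,4,5}; {1,6,8}. Points covered: [0, 1, 2, 3, 4, 5, 6, 7, 8].
  Class 3 (3 blocks): {5,7,8}; {0,2,6}; {1,3,4}. Points covered: [0, 1, 2, 3, 4, 5, 6, 7, 8].
  Class 4 (3 blocks): {0,4,8}; {1,2,7}; {3,5,6}. Points covered: [0, 1, 2, 3, 4, 5, 6, 7, 8].
All classes full (size 3)? YES. All classes cover every point? YES.
Resolvable? YES.

YES


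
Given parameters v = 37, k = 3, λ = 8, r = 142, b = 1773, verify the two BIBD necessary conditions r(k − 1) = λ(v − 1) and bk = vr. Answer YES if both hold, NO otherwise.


Condition (i): r(k − 1) = 142·2 = 284; λ(v − 1) = 8·36 = 288. Match? NO.
Condition (ii): bk = 1773·3 = 5319; vr = 37·142 = 5254. Match? NO.
Both conditions hold? NO.

NO


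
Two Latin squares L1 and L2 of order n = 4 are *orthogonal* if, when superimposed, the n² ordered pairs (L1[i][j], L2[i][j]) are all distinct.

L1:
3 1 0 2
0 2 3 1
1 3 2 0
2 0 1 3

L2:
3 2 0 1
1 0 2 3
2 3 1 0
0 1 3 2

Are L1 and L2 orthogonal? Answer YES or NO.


Form the n² = 16 superimposed pairs (L1[i][j], L2[i][j]), row by row (rows and columns indexed from 0):
row 0: (3,3) (1,2) (0,0) (2,1)
row 1: (0,1) (2,0) (3,2) (1,3)
row 2: (1,2) (3,3) (2,1) (0,0)
row 3: (2,0) (0,1) (1,3) (3,2)
Orthogonality requires all 16 pairs distinct.
But the pair (1,2) repeats: cell (0,1) has L1 = 1, L2 = 2, and cell (2,0) has L1 = 1, L2 = 2.
A repeated pair means some other pair never occurs (only 8 distinct pairs out of 16), so the squares are not orthogonal.
Conclusion: NO.

NO


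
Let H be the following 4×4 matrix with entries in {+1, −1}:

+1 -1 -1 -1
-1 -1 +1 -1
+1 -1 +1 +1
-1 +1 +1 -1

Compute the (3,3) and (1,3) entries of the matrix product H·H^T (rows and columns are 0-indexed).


Row 1 of H: [-1, -1, 1, -1].
Row 3 of H: [-1, 1, 1, -1].
(H·H^T)[3][3] = Σ_j H[3][j]·H[3][j] = (-1)² + (1)² + (1)² + (-1)² = 1 + 1 + 1 + 1 = 4.
(H·H^T)[1][3] = Σ_j H[1][j]·H[3][j] = (-1)·(-1) + (-1)·(1) + (1)·(1) + (-1)·(-1) = 1 + -1 + 1 + 1 = 2.
Rows 1 and 3 are not orthogonal (dot product = 2 ≠ 0), so H is not a Hadamard matrix.

(3,3) entry = 4; (1,3) entry = 2.


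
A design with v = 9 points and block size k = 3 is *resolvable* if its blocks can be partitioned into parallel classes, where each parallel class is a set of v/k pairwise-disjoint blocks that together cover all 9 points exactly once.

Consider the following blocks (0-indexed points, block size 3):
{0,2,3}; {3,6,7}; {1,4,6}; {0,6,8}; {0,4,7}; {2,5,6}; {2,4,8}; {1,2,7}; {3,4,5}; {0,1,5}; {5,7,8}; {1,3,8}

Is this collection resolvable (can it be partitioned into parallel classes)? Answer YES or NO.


v = 9, block size k = 3, number of blocks = 12.
For resolvability, blocks must partition into parallel classes of size v/k = 3.
Total blocks must therefore be a multiple of 3: 12 = 3·4 + 0 ⇒ divisible ✓.
Greedy packing gives 4 candidate class(es). Each should be a full parallel class (size 3, covers all 9 points).
  Class 1 (3 blocks): {0,2,3}; {1,4,6}; {5,7,8}. Points covered: [0, 1, 2, 3, 4, 5, 6, 7, 8].
  Class 2 (3 blocks): {3,6,7}; {2,4,8}; {0,1,5}. Points covered: [0, 1, 2, 3, 4, 5, 6, 7, 8].
  Class 3 (3 blocks): {0,6,8}; {1,2,7}; {3,4,5}. Points covered: [0, 1, 2, 3, 4, 5, 6, 7, 8].
  Class 4 (3 blocks): {0,4,7}; {2,5,6}; {1,3,8}. Points covered: [0, 1, 2, 3, 4, 5, 6, 7, 8].
All classes full (size 3)? YES. All classes cover every point? YES.
Resolvable? YES.

YES


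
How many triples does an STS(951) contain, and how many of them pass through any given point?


An STS(v) is a 2-(v, 3, 1) BIBD: block size k = 3, λ = 1.
Replication: r(k − 1) = λ(v − 1) ⇒ r·2 = 951 − 1 = 950 ⇒ r = 475.
Block count: bk = vr ⇒ b·3 = 951·475 = 451725 ⇒ b = 150575.
(Check via b = v(v − 1)/6 = 951·950/6 = 903450/6 = 150575.)

r = 475, b = 150575.


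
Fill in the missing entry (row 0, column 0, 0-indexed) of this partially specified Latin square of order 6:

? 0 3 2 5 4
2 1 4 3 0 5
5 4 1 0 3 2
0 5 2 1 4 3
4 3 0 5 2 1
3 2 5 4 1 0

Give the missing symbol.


Row 0 contains symbols [0, 2, 3, 4, 5] — missing [1].
Column 0 contains symbols [0, 2, 3, 4, 5] — missing [1].
The missing symbol must appear in both missing sets; intersection = [1].
Therefore the hidden value is 1.

Missing value = 1.


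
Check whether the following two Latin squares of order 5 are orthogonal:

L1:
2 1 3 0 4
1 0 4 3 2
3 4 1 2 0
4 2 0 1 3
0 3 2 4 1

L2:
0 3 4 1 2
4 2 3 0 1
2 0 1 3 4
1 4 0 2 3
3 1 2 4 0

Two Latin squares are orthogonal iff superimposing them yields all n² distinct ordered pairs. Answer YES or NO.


Form the n² = 25 superimposed pairs (L1[i][j], L2[i][j]), row by row (rows and columns indexed from 0):
row 0: (2,0) (1,3) (3,4) (0,1) (4,2)
row 1: (1,4) (0,2) (4,3) (3,0) (2,1)
row 2: (3,2) (4,0) (1,1) (2,3) (0,4)
row 3: (4,1) (2,4) (0,0) (1,2) (3,3)
row 4: (0,3) (3,1) (2,2) (4,4) (1,0)
Orthogonality requires all 25 pairs distinct.
Check by first coordinate: for each symbol s of L1, list the L2 entries in the n cells where L1 = s; they must all differ.
  L1 = 0: L2 entries (in reading order) 1, 2, 4, 0, 3 — all 5 distinct ✓
  L1 = 1: L2 entries (in reading order) 3, 4, 1, 2, 0 — all 5 distinct ✓
  L1 = 2: L2 entries (in reading order) 0, 1, 3, 4, 2 — all 5 distinct ✓
  L1 = 3: L2 entries (in reading order) 4, 0, 2, 3, 1 — all 5 distinct ✓
  L1 = 4: L2 entries (in reading order) 2, 3, 0, 1, 4 — all 5 distinct ✓
Every symbol of L1 meets every symbol of L2 exactly once, so all 25 pairs are distinct (25 of 25).
Conclusion: YES.

YES


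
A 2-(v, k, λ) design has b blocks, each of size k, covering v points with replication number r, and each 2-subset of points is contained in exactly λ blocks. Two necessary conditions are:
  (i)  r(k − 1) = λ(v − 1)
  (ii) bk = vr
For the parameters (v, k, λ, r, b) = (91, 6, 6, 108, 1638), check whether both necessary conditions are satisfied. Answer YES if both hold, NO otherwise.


Condition (i): r(k − 1) = 108·5 = 540; λ(v − 1) = 6·90 = 540. Match? YES.
Condition (ii): bk = 1638·6 = 9828; vr = 91·108 = 9828. Match? YES.
Both conditions hold? YES.

YES


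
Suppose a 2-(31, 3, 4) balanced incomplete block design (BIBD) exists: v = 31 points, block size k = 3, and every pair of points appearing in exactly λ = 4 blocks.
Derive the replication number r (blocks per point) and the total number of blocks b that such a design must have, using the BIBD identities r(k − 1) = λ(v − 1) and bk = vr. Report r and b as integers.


Any 2-(v, k, λ) BIBD satisfies two necessary conditions:
  (i)  Each point sits in r blocks, and counting incidences through any fixed point gives r(k − 1) = λ(v − 1), so r = λ(v − 1)/(k − 1).
  (ii) Total incidences bk = vr, so b = vr/k.
Step 1: r = λ(v − 1)/(k − 1) = 4·(31 − 1)/(3 − 1) = 4·30/2 = 120/2 = 60.
Step 2: b = vr/k = 31·60/3 = 1860/3 = 620.
Check integrality: r = 60 ∈ Z ✓, b = 620 ∈ Z ✓.
(These identities are necessary conditions: they determine r and b for any design with these parameters, but do not by themselves prove that one exists.)

r = 60, b = 620.


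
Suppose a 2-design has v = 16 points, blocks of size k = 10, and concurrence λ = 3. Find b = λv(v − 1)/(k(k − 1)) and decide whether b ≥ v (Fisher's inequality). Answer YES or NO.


b = λv(v − 1)/(k(k − 1)) = 3·16·15/(10·9) = 720/90 = 8.
Compare with v = 16: b < v, so Fisher's inequality fails.

NO


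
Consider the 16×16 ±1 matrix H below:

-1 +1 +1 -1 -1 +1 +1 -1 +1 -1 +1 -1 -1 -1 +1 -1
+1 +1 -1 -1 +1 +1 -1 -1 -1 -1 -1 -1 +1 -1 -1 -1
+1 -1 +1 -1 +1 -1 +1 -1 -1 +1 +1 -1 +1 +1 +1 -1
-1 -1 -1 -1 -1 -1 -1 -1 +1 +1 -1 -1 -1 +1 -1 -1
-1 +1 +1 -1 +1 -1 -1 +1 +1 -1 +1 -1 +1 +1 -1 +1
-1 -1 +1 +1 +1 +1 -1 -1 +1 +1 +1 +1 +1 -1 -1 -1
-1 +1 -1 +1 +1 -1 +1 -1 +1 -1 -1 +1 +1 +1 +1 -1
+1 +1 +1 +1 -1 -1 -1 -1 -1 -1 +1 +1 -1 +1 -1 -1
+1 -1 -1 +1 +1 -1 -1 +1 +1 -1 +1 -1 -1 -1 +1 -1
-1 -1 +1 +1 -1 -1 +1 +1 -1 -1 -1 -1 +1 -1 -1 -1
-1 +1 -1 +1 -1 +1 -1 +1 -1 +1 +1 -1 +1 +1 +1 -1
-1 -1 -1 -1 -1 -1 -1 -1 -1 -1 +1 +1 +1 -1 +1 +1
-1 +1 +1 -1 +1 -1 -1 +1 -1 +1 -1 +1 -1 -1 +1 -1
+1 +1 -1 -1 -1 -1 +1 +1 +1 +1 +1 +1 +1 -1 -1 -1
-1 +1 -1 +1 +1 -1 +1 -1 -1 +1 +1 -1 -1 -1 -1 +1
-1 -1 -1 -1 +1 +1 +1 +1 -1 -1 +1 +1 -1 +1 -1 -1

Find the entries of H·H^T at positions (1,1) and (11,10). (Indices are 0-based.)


Row 1 of H: [1, 1, -1, -1, 1, 1, -1, -1, -1, -1, -1, -1, 1, -1, -1, -1].
Row 10 of H: [-1, 1, -1, 1, -1, 1, -1, 1, -1, 1, 1, -1, 1, 1, 1, -1].
Row 11 of H: [-1, -1, -1, -1, -1, -1, -1, -1, -1, -1, 1, 1, 1, -1, 1, 1].
(H·H^T)[1][1] = Σ_j H[1][j]·H[1][j] = (1)² + (1)² + (-1)² + (-1)² + (1)² + (1)² + (-1)² + (-1)² + (-1)² + (-1)² + (-1)² + (-1)² + (1)² + (-1)² + (-1)² + (-1)² = 1 + 1 + 1 + 1 + 1 + 1 + 1 + 1 + 1 + 1 + 1 + 1 + 1 + 1 + 1 + 1 = 16.
(H·H^T)[11][10] = Σ_j H[11][j]·H[10][j] = (-1)·(-1) + (-1)·(1) + (-1)·(-1) + (-1)·(1) + (-1)·(-1) + (-1)·(1) + (-1)·(-1) + (-1)·(1) + (-1)·(-1) + (-1)·(1) + (1)·(1) + (1)·(-1) + (1)·(1) + (-1)·(1) + (1)·(1) + (1)·(-1) = 1 + -1 + 1 + -1 + 1 + -1 + 1 + -1 + 1 + -1 + 1 + -1 + 1 + -1 + 1 + -1 = 0.
So rows 11 and 10 are orthogonal; the diagonal entry equals n = 16.

(1,1) entry = 16; (11,10) entry = 0.
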